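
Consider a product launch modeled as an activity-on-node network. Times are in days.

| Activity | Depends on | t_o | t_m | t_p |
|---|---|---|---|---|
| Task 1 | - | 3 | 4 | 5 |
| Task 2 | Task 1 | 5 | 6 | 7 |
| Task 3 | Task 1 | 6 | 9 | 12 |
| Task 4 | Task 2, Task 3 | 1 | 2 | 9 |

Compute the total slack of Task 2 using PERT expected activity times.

te_Task 1 = (3 + 4·4 + 5)/6 = 24/6 = 4
te_Task 2 = (5 + 4·6 + 7)/6 = 36/6 = 6
te_Task 3 = (6 + 4·9 + 12)/6 = 54/6 = 9
te_Task 4 = (1 + 4·2 + 9)/6 = 18/6 = 3

Forward pass:
ES_Task 1 = 0; EF_Task 1 = 4
ES_Task 2 = 4; EF_Task 2 = 4+6 = 10
ES_Task 3 = 4; EF_Task 3 = 4+9 = 13
ES_Task 4 = max(EF_Task 2=10, EF_Task 3=13) = 13; EF_Task 4 = 13+3 = 16
Expected project duration μ = 16 days. Critical path: Task 1 → Task 3 → Task 4.

Backward pass:
LF_Task 4 = 16; LS_Task 4 = 16−3 = 13
LF_Task 3 = LS_Task 4 = 13; LS_Task 3 = 13−9 = 4
LF_Task 2 = LS_Task 4 = 13; LS_Task 2 = 13−6 = 7
LF_Task 1 = min(LS_Task 2=7, LS_Task 3=4) = 4; LS_Task 1 = 4−4 = 0
Slack_Task 2 = LS_Task 2 − ES_Task 2 = 7 − 4 = 3

3 days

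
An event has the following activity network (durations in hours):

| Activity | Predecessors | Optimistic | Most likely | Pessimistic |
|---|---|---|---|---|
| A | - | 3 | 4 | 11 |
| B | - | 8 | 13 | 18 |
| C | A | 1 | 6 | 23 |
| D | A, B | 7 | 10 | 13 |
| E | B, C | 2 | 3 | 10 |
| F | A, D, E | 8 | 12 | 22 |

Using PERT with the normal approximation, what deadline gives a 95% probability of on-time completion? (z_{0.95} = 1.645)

te_A = (3 + 4·4 + 11)/6 = 30/6 = 5; σ²_A = ((11−3)/6)² = 1.778
te_B = (8 + 4·13 + 18)/6 = 78/6 = 13; σ²_B = ((18−8)/6)² = 2.778
te_C = (1 + 4·6 + 23)/6 = 48/6 = 8; σ²_C = ((23−1)/6)² = 13.444
te_D = (7 + 4·10 + 13)/6 = 60/6 = 10; σ²_D = ((13−7)/6)² = 1.000
te_E = (2 + 4·3 + 10)/6 = 24/6 = 4; σ²_E = ((10−2)/6)² = 1.778
te_F = (8 + 4·12 + 22)/6 = 78/6 = 13; σ²_F = ((22−8)/6)² = 5.444

Forward pass:
ES_A = 0; EF_A = 5
ES_B = 0; EF_B = 13
ES_C = 5; EF_C = 5+8 = 13
ES_D = max(EF_A=5, EF_B=13) = 13; EF_D = 13+10 = 23
ES_E = max(EF_B=13, EF_C=13) = 13; EF_E = 13+4 = 17
ES_F = max(EF_A=5, EF_D=23, EF_E=17) = 23; EF_F = 23+13 = 36
Expected project duration μ = 36 hours. Critical path: B → D → F.

Variance along critical path = 2.778 + 1.000 + 5.444 = 9.222; σ = 3.037 hours.
D = μ + z·σ = 36 + 1.645·3.037 = 41.0 hours

41.0 hours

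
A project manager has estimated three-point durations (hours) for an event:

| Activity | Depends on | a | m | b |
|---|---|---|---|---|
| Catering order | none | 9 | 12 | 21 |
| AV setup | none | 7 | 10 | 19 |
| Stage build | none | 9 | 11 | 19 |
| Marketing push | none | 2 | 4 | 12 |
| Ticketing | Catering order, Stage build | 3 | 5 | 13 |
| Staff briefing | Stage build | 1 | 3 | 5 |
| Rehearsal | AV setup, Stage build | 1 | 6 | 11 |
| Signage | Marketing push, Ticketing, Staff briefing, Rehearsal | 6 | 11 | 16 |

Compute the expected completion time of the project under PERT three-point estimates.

te_Catering order = (9 + 4·12 + 21)/6 = 78/6 = 13
te_AV setup = (7 + 4·10 + 19)/6 = 66/6 = 11
te_Stage build = (9 + 4·11 + 19)/6 = 72/6 = 12
te_Marketing push = (2 + 4·4 + 12)/6 = 30/6 = 5
te_Ticketing = (3 + 4·5 + 13)/6 = 36/6 = 6
te_Staff briefing = (1 + 4·3 + 5)/6 = 18/6 = 3
te_Rehearsal = (1 + 4·6 + 11)/6 = 36/6 = 6
te_Signage = (6 + 4·11 + 16)/6 = 66/6 = 11

Forward pass:
ES_Catering order = 0; EF_Catering order = 13
ES_AV setup = 0; EF_AV setup = 11
ES_Stage build = 0; EF_Stage build = 12
ES_Marketing push = 0; EF_Marketing push = 5
ES_Ticketing = max(EF_Catering order=13, EF_Stage build=12) = 13; EF_Ticketing = 13+6 = 19
ES_Staff briefing = 12; EF_Staff briefing = 12+3 = 15
ES_Rehearsal = max(EF_AV setup=11, EF_Stage build=12) = 12; EF_Rehearsal = 12+6 = 18
ES_Signage = max(EF_Marketing push=5, EF_Ticketing=19, EF_Staff briefing=15, EF_Rehearsal=18) = 19; EF_Signage = 19+11 = 30
Expected project duration μ = 30 hours. Critical path: Catering order → Ticketing → Signage.

30 hours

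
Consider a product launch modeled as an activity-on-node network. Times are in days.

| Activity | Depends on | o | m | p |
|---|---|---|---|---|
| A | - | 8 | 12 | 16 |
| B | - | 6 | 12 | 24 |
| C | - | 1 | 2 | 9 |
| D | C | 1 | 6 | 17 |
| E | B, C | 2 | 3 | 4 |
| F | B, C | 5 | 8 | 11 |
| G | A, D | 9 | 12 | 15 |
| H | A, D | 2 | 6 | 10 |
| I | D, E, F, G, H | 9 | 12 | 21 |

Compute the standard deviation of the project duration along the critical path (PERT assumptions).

te_A = (8 + 4·12 + 16)/6 = 72/6 = 12; σ²_A = ((16−8)/6)² = 1.778
te_B = (6 + 4·12 + 24)/6 = 78/6 = 13; σ²_B = ((24−6)/6)² = 9.000
te_C = (1 + 4·2 + 9)/6 = 18/6 = 3; σ²_C = ((9−1)/6)² = 1.778
te_D = (1 + 4·6 + 17)/6 = 42/6 = 7; σ²_D = ((17−1)/6)² = 7.111
te_E = (2 + 4·3 + 4)/6 = 18/6 = 3; σ²_E = ((4−2)/6)² = 0.111
te_F = (5 + 4·8 + 11)/6 = 48/6 = 8; σ²_F = ((11−5)/6)² = 1.000
te_G = (9 + 4·12 + 15)/6 = 72/6 = 12; σ²_G = ((15−9)/6)² = 1.000
te_H = (2 + 4·6 + 10)/6 = 36/6 = 6; σ²_H = ((10−2)/6)² = 1.778
te_I = (9 + 4·12 + 21)/6 = 78/6 = 13; σ²_I = ((21−9)/6)² = 4.000

Forward pass:
ES_A = 0; EF_A = 12
ES_B = 0; EF_B = 13
ES_C = 0; EF_C = 3
ES_D = 3; EF_D = 3+7 = 10
ES_E = max(EF_B=13, EF_C=3) = 13; EF_E = 13+3 = 16
ES_F = max(EF_B=13, EF_C=3) = 13; EF_F = 13+8 = 21
ES_G = max(EF_A=12, EF_D=10) = 12; EF_G = 12+12 = 24
ES_H = max(EF_A=12, EF_D=10) = 12; EF_H = 12+6 = 18
ES_I = max(EF_D=10, EF_E=16, EF_F=21, EF_G=24, EF_H=18) = 24; EF_I = 24+13 = 37
Expected project duration μ = 37 days. Critical path: A → G → I.

Variance along critical path = 1.778 + 1.000 + 4.000 = 6.778
σ = √6.778 = 2.603 days

2.60 days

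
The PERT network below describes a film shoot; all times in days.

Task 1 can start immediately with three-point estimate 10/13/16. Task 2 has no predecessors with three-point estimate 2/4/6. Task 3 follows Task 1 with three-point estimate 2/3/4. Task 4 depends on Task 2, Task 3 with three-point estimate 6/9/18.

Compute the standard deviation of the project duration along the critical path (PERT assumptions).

2.26 days

te_Task 1 = (10 + 4·13 + 16)/6 = 78/6 = 13; σ²_Task 1 = ((16−10)/6)² = 1.000
te_Task 2 = (2 + 4·4 + 6)/6 = 24/6 = 4; σ²_Task 2 = ((6−2)/6)² = 0.444
te_Task 3 = (2 + 4·3 + 4)/6 = 18/6 = 3; σ²_Task 3 = ((4−2)/6)² = 0.111
te_Task 4 = (6 + 4·9 + 18)/6 = 60/6 = 10; σ²_Task 4 = ((18−6)/6)² = 4.000

Forward pass:
ES_Task 1 = 0; EF_Task 1 = 13
ES_Task 2 = 0; EF_Task 2 = 4
ES_Task 3 = 13; EF_Task 3 = 13+3 = 16
ES_Task 4 = max(EF_Task 2=4, EF_Task 3=16) = 16; EF_Task 4 = 16+10 = 26
Expected project duration μ = 26 days. Critical path: Task 1 → Task 3 → Task 4.

Variance along critical path = 1.000 + 0.111 + 4.000 = 5.111
σ = √5.111 = 2.261 days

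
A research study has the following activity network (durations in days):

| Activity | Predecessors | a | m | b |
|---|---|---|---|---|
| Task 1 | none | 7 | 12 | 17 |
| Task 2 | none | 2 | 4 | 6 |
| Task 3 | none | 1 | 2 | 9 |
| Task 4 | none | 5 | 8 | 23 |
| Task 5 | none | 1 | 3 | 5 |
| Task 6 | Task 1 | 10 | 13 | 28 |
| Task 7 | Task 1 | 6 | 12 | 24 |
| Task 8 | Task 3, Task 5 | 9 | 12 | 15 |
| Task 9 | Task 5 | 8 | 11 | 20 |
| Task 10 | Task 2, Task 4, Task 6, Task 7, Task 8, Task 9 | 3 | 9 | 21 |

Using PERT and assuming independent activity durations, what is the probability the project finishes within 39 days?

0.670

te_Task 1 = (7 + 4·12 + 17)/6 = 72/6 = 12; σ²_Task 1 = ((17−7)/6)² = 2.778
te_Task 2 = (2 + 4·4 + 6)/6 = 24/6 = 4; σ²_Task 2 = ((6−2)/6)² = 0.444
te_Task 3 = (1 + 4·2 + 9)/6 = 18/6 = 3; σ²_Task 3 = ((9−1)/6)² = 1.778
te_Task 4 = (5 + 4·8 + 23)/6 = 60/6 = 10; σ²_Task 4 = ((23−5)/6)² = 9.000
te_Task 5 = (1 + 4·3 + 5)/6 = 18/6 = 3; σ²_Task 5 = ((5−1)/6)² = 0.444
te_Task 6 = (10 + 4·13 + 28)/6 = 90/6 = 15; σ²_Task 6 = ((28−10)/6)² = 9.000
te_Task 7 = (6 + 4·12 + 24)/6 = 78/6 = 13; σ²_Task 7 = ((24−6)/6)² = 9.000
te_Task 8 = (9 + 4·12 + 15)/6 = 72/6 = 12; σ²_Task 8 = ((15−9)/6)² = 1.000
te_Task 9 = (8 + 4·11 + 20)/6 = 72/6 = 12; σ²_Task 9 = ((20−8)/6)² = 4.000
te_Task 10 = (3 + 4·9 + 21)/6 = 60/6 = 10; σ²_Task 10 = ((21−3)/6)² = 9.000

Forward pass:
ES_Task 1 = 0; EF_Task 1 = 12
ES_Task 2 = 0; EF_Task 2 = 4
ES_Task 3 = 0; EF_Task 3 = 3
ES_Task 4 = 0; EF_Task 4 = 10
ES_Task 5 = 0; EF_Task 5 = 3
ES_Task 6 = 12; EF_Task 6 = 12+15 = 27
ES_Task 7 = 12; EF_Task 7 = 12+13 = 25
ES_Task 8 = max(EF_Task 3=3, EF_Task 5=3) = 3; EF_Task 8 = 3+12 = 15
ES_Task 9 = 3; EF_Task 9 = 3+12 = 15
ES_Task 10 = max(EF_Task 2=4, EF_Task 4=10, EF_Task 6=27, EF_Task 7=25, EF_Task 8=15, EF_Task 9=15) = 27; EF_Task 10 = 27+10 = 37
Expected project duration μ = 37 days. Critical path: Task 1 → Task 6 → Task 10.

Variance along critical path = 2.778 + 9.000 + 9.000 = 20.778; σ = √20.778 = 4.558 days.
Z = (39 − 37) / 4.558 = 0.439
P(T ≤ 39) = Φ(0.439) ≈ 0.670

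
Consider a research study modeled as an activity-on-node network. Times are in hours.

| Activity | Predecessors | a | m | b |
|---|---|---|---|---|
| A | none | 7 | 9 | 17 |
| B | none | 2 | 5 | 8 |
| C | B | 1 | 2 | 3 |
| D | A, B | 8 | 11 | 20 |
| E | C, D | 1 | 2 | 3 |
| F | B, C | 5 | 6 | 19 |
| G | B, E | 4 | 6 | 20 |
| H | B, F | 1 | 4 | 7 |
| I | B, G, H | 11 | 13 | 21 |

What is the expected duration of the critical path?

46 hours

te_A = (7 + 4·9 + 17)/6 = 60/6 = 10
te_B = (2 + 4·5 + 8)/6 = 30/6 = 5
te_C = (1 + 4·2 + 3)/6 = 12/6 = 2
te_D = (8 + 4·11 + 20)/6 = 72/6 = 12
te_E = (1 + 4·2 + 3)/6 = 12/6 = 2
te_F = (5 + 4·6 + 19)/6 = 48/6 = 8
te_G = (4 + 4·6 + 20)/6 = 48/6 = 8
te_H = (1 + 4·4 + 7)/6 = 24/6 = 4
te_I = (11 + 4·13 + 21)/6 = 84/6 = 14

Forward pass:
ES_A = 0; EF_A = 10
ES_B = 0; EF_B = 5
ES_C = 5; EF_C = 5+2 = 7
ES_D = max(EF_A=10, EF_B=5) = 10; EF_D = 10+12 = 22
ES_E = max(EF_C=7, EF_D=22) = 22; EF_E = 22+2 = 24
ES_F = max(EF_B=5, EF_C=7) = 7; EF_F = 7+8 = 15
ES_G = max(EF_B=5, EF_E=24) = 24; EF_G = 24+8 = 32
ES_H = max(EF_B=5, EF_F=15) = 15; EF_H = 15+4 = 19
ES_I = max(EF_B=5, EF_G=32, EF_H=19) = 32; EF_I = 32+14 = 46
Expected project duration μ = 46 hours. Critical path: A → D → E → G → I.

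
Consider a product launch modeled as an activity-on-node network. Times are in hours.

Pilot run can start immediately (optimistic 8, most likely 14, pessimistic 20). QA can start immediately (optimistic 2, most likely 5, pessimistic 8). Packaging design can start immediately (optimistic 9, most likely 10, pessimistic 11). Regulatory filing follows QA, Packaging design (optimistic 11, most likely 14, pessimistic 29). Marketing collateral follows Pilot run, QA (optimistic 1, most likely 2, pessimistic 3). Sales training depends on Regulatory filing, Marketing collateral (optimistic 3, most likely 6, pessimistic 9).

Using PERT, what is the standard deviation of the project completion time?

3.18 hours

te_Pilot run = (8 + 4·14 + 20)/6 = 84/6 = 14; σ²_Pilot run = ((20−8)/6)² = 4.000
te_QA = (2 + 4·5 + 8)/6 = 30/6 = 5; σ²_QA = ((8−2)/6)² = 1.000
te_Packaging design = (9 + 4·10 + 11)/6 = 60/6 = 10; σ²_Packaging design = ((11−9)/6)² = 0.111
te_Regulatory filing = (11 + 4·14 + 29)/6 = 96/6 = 16; σ²_Regulatory filing = ((29−11)/6)² = 9.000
te_Marketing collateral = (1 + 4·2 + 3)/6 = 12/6 = 2; σ²_Marketing collateral = ((3−1)/6)² = 0.111
te_Sales training = (3 + 4·6 + 9)/6 = 36/6 = 6; σ²_Sales training = ((9−3)/6)² = 1.000

Forward pass:
ES_Pilot run = 0; EF_Pilot run = 14
ES_QA = 0; EF_QA = 5
ES_Packaging design = 0; EF_Packaging design = 10
ES_Regulatory filing = max(EF_QA=5, EF_Packaging design=10) = 10; EF_Regulatory filing = 10+16 = 26
ES_Marketing collateral = max(EF_Pilot run=14, EF_QA=5) = 14; EF_Marketing collateral = 14+2 = 16
ES_Sales training = max(EF_Regulatory filing=26, EF_Marketing collateral=16) = 26; EF_Sales training = 26+6 = 32
Expected project duration μ = 32 hours. Critical path: Packaging design → Regulatory filing → Sales training.

Variance along critical path = 0.111 + 9.000 + 1.000 = 10.111
σ = √10.111 = 3.180 hours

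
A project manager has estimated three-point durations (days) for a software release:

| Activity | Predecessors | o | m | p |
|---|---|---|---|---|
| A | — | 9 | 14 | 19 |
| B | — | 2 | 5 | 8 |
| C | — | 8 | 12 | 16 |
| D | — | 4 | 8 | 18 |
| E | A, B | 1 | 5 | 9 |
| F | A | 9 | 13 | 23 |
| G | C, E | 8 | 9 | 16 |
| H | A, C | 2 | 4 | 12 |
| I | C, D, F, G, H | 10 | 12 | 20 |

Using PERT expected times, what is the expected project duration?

42 days

te_A = (9 + 4·14 + 19)/6 = 84/6 = 14
te_B = (2 + 4·5 + 8)/6 = 30/6 = 5
te_C = (8 + 4·12 + 16)/6 = 72/6 = 12
te_D = (4 + 4·8 + 18)/6 = 54/6 = 9
te_E = (1 + 4·5 + 9)/6 = 30/6 = 5
te_F = (9 + 4·13 + 23)/6 = 84/6 = 14
te_G = (8 + 4·9 + 16)/6 = 60/6 = 10
te_H = (2 + 4·4 + 12)/6 = 30/6 = 5
te_I = (10 + 4·12 + 20)/6 = 78/6 = 13

Forward pass:
ES_A = 0; EF_A = 14
ES_B = 0; EF_B = 5
ES_C = 0; EF_C = 12
ES_D = 0; EF_D = 9
ES_E = max(EF_A=14, EF_B=5) = 14; EF_E = 14+5 = 19
ES_F = 14; EF_F = 14+14 = 28
ES_G = max(EF_C=12, EF_E=19) = 19; EF_G = 19+10 = 29
ES_H = max(EF_A=14, EF_C=12) = 14; EF_H = 14+5 = 19
ES_I = max(EF_C=12, EF_D=9, EF_F=28, EF_G=29, EF_H=19) = 29; EF_I = 29+13 = 42
Expected project duration μ = 42 days. Critical path: A → E → G → I.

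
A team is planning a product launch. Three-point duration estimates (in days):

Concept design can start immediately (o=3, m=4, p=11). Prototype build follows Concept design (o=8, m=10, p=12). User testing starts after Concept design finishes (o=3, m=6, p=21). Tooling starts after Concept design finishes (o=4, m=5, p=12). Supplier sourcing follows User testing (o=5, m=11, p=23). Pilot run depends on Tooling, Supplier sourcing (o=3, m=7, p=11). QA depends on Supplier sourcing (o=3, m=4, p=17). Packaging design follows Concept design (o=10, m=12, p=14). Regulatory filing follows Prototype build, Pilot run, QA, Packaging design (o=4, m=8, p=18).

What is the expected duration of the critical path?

te_Concept design = (3 + 4·4 + 11)/6 = 30/6 = 5
te_Prototype build = (8 + 4·10 + 12)/6 = 60/6 = 10
te_User testing = (3 + 4·6 + 21)/6 = 48/6 = 8
te_Tooling = (4 + 4·5 + 12)/6 = 36/6 = 6
te_Supplier sourcing = (5 + 4·11 + 23)/6 = 72/6 = 12
te_Pilot run = (3 + 4·7 + 11)/6 = 42/6 = 7
te_QA = (3 + 4·4 + 17)/6 = 36/6 = 6
te_Packaging design = (10 + 4·12 + 14)/6 = 72/6 = 12
te_Regulatory filing = (4 + 4·8 + 18)/6 = 54/6 = 9

Forward pass:
ES_Concept design = 0; EF_Concept design = 5
ES_Prototype build = 5; EF_Prototype build = 5+10 = 15
ES_User testing = 5; EF_User testing = 5+8 = 13
ES_Tooling = 5; EF_Tooling = 5+6 = 11
ES_Supplier sourcing = 13; EF_Supplier sourcing = 13+12 = 25
ES_Pilot run = max(EF_Tooling=11, EF_Supplier sourcing=25) = 25; EF_Pilot run = 25+7 = 32
ES_QA = 25; EF_QA = 25+6 = 31
ES_Packaging design = 5; EF_Packaging design = 5+12 = 17
ES_Regulatory filing = max(EF_Prototype build=15, EF_Pilot run=32, EF_QA=31, EF_Packaging design=17) = 32; EF_Regulatory filing = 32+9 = 41
Expected project duration μ = 41 days. Critical path: Concept design → User testing → Supplier sourcing → Pilot run → Regulatory filing.

41 days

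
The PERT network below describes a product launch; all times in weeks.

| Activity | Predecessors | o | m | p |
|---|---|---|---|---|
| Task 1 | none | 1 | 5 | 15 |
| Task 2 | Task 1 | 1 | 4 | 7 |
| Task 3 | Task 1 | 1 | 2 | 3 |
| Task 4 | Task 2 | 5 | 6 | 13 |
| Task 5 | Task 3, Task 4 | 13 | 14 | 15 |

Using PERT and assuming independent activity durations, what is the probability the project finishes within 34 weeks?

0.851

te_Task 1 = (1 + 4·5 + 15)/6 = 36/6 = 6; σ²_Task 1 = ((15−1)/6)² = 5.444
te_Task 2 = (1 + 4·4 + 7)/6 = 24/6 = 4; σ²_Task 2 = ((7−1)/6)² = 1.000
te_Task 3 = (1 + 4·2 + 3)/6 = 12/6 = 2; σ²_Task 3 = ((3−1)/6)² = 0.111
te_Task 4 = (5 + 4·6 + 13)/6 = 42/6 = 7; σ²_Task 4 = ((13−5)/6)² = 1.778
te_Task 5 = (13 + 4·14 + 15)/6 = 84/6 = 14; σ²_Task 5 = ((15−13)/6)² = 0.111

Forward pass:
ES_Task 1 = 0; EF_Task 1 = 6
ES_Task 2 = 6; EF_Task 2 = 6+4 = 10
ES_Task 3 = 6; EF_Task 3 = 6+2 = 8
ES_Task 4 = 10; EF_Task 4 = 10+7 = 17
ES_Task 5 = max(EF_Task 3=8, EF_Task 4=17) = 17; EF_Task 5 = 17+14 = 31
Expected project duration μ = 31 weeks. Critical path: Task 1 → Task 2 → Task 4 → Task 5.

Variance along critical path = 5.444 + 1.000 + 1.778 + 0.111 = 8.333; σ = √8.333 = 2.887 weeks.
Z = (34 − 31) / 2.887 = 1.039
P(T ≤ 34) = Φ(1.039) ≈ 0.851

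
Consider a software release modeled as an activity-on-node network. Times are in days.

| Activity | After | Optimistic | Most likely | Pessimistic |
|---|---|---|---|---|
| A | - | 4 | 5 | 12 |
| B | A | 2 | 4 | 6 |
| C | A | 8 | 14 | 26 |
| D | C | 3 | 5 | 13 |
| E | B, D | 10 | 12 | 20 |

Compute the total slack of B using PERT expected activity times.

te_A = (4 + 4·5 + 12)/6 = 36/6 = 6
te_B = (2 + 4·4 + 6)/6 = 24/6 = 4
te_C = (8 + 4·14 + 26)/6 = 90/6 = 15
te_D = (3 + 4·5 + 13)/6 = 36/6 = 6
te_E = (10 + 4·12 + 20)/6 = 78/6 = 13

Forward pass:
ES_A = 0; EF_A = 6
ES_B = 6; EF_B = 6+4 = 10
ES_C = 6; EF_C = 6+15 = 21
ES_D = 21; EF_D = 21+6 = 27
ES_E = max(EF_B=10, EF_D=27) = 27; EF_E = 27+13 = 40
Expected project duration μ = 40 days. Critical path: A → C → D → E.

Backward pass:
LF_E = 40; LS_E = 40−13 = 27
LF_D = LS_E = 27; LS_D = 27−6 = 21
LF_C = LS_D = 21; LS_C = 21−15 = 6
LF_B = LS_E = 27; LS_B = 27−4 = 23
LF_A = min(LS_B=23, LS_C=6) = 6; LS_A = 6−6 = 0
Slack_B = LS_B − ES_B = 23 − 6 = 17

17 days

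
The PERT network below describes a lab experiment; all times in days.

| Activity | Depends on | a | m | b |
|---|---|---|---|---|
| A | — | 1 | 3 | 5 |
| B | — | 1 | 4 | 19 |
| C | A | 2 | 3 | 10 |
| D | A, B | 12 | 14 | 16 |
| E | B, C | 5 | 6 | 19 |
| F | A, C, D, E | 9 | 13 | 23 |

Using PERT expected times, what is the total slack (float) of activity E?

5 days

te_A = (1 + 4·3 + 5)/6 = 18/6 = 3
te_B = (1 + 4·4 + 19)/6 = 36/6 = 6
te_C = (2 + 4·3 + 10)/6 = 24/6 = 4
te_D = (12 + 4·14 + 16)/6 = 84/6 = 14
te_E = (5 + 4·6 + 19)/6 = 48/6 = 8
te_F = (9 + 4·13 + 23)/6 = 84/6 = 14

Forward pass:
ES_A = 0; EF_A = 3
ES_B = 0; EF_B = 6
ES_C = 3; EF_C = 3+4 = 7
ES_D = max(EF_A=3, EF_B=6) = 6; EF_D = 6+14 = 20
ES_E = max(EF_B=6, EF_C=7) = 7; EF_E = 7+8 = 15
ES_F = max(EF_A=3, EF_C=7, EF_D=20, EF_E=15) = 20; EF_F = 20+14 = 34
Expected project duration μ = 34 days. Critical path: B → D → F.

Backward pass:
LF_F = 34; LS_F = 34−14 = 20
LF_E = LS_F = 20; LS_E = 20−8 = 12
LF_D = LS_F = 20; LS_D = 20−14 = 6
LF_C = min(LS_E=12, LS_F=20) = 12; LS_C = 12−4 = 8
LF_B = min(LS_D=6, LS_E=12) = 6; LS_B = 6−6 = 0
LF_A = min(LS_C=8, LS_D=6, LS_F=20) = 6; LS_A = 6−3 = 3
Slack_E = LS_E − ES_E = 12 − 7 = 5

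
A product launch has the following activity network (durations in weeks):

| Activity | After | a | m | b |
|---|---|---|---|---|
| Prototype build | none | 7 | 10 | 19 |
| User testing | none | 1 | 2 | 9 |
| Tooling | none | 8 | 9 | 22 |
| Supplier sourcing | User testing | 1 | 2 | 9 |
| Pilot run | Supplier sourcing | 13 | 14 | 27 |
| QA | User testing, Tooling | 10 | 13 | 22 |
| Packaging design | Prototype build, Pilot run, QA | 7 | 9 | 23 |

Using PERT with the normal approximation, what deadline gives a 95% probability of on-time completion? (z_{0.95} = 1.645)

te_Prototype build = (7 + 4·10 + 19)/6 = 66/6 = 11; σ²_Prototype build = ((19−7)/6)² = 4.000
te_User testing = (1 + 4·2 + 9)/6 = 18/6 = 3; σ²_User testing = ((9−1)/6)² = 1.778
te_Tooling = (8 + 4·9 + 22)/6 = 66/6 = 11; σ²_Tooling = ((22−8)/6)² = 5.444
te_Supplier sourcing = (1 + 4·2 + 9)/6 = 18/6 = 3; σ²_Supplier sourcing = ((9−1)/6)² = 1.778
te_Pilot run = (13 + 4·14 + 27)/6 = 96/6 = 16; σ²_Pilot run = ((27−13)/6)² = 5.444
te_QA = (10 + 4·13 + 22)/6 = 84/6 = 14; σ²_QA = ((22−10)/6)² = 4.000
te_Packaging design = (7 + 4·9 + 23)/6 = 66/6 = 11; σ²_Packaging design = ((23−7)/6)² = 7.111

Forward pass:
ES_Prototype build = 0; EF_Prototype build = 11
ES_User testing = 0; EF_User testing = 3
ES_Tooling = 0; EF_Tooling = 11
ES_Supplier sourcing = 3; EF_Supplier sourcing = 3+3 = 6
ES_Pilot run = 6; EF_Pilot run = 6+16 = 22
ES_QA = max(EF_User testing=3, EF_Tooling=11) = 11; EF_QA = 11+14 = 25
ES_Packaging design = max(EF_Prototype build=11, EF_Pilot run=22, EF_QA=25) = 25; EF_Packaging design = 25+11 = 36
Expected project duration μ = 36 weeks. Critical path: Tooling → QA → Packaging design.

Variance along critical path = 5.444 + 4.000 + 7.111 = 16.556; σ = 4.069 weeks.
D = μ + z·σ = 36 + 1.645·4.069 = 42.7 weeks

42.7 weeks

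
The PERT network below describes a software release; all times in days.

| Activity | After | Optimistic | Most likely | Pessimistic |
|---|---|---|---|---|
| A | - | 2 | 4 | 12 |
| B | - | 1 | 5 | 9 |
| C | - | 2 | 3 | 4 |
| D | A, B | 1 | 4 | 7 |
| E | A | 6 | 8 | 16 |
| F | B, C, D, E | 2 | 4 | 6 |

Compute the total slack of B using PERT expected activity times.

te_A = (2 + 4·4 + 12)/6 = 30/6 = 5
te_B = (1 + 4·5 + 9)/6 = 30/6 = 5
te_C = (2 + 4·3 + 4)/6 = 18/6 = 3
te_D = (1 + 4·4 + 7)/6 = 24/6 = 4
te_E = (6 + 4·8 + 16)/6 = 54/6 = 9
te_F = (2 + 4·4 + 6)/6 = 24/6 = 4

Forward pass:
ES_A = 0; EF_A = 5
ES_B = 0; EF_B = 5
ES_C = 0; EF_C = 3
ES_D = max(EF_A=5, EF_B=5) = 5; EF_D = 5+4 = 9
ES_E = 5; EF_E = 5+9 = 14
ES_F = max(EF_B=5, EF_C=3, EF_D=9, EF_E=14) = 14; EF_F = 14+4 = 18
Expected project duration μ = 18 days. Critical path: A → E → F.

Backward pass:
LF_F = 18; LS_F = 18−4 = 14
LF_E = LS_F = 14; LS_E = 14−9 = 5
LF_D = LS_F = 14; LS_D = 14−4 = 10
LF_C = LS_F = 14; LS_C = 14−3 = 11
LF_B = min(LS_D=10, LS_F=14) = 10; LS_B = 10−5 = 5
LF_A = min(LS_D=10, LS_E=5) = 5; LS_A = 5−5 = 0
Slack_B = LS_B − ES_B = 5 − 0 = 5

5 days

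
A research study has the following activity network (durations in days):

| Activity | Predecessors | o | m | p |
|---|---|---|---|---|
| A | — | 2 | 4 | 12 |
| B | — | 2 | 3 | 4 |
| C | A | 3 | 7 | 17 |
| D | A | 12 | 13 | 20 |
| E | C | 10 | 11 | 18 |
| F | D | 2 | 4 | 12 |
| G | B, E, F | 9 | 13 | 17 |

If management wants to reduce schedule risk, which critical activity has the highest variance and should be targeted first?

te_A = (2 + 4·4 + 12)/6 = 30/6 = 5; σ²_A = ((12−2)/6)² = 2.778
te_B = (2 + 4·3 + 4)/6 = 18/6 = 3; σ²_B = ((4−2)/6)² = 0.111
te_C = (3 + 4·7 + 17)/6 = 48/6 = 8; σ²_C = ((17−3)/6)² = 5.444
te_D = (12 + 4·13 + 20)/6 = 84/6 = 14; σ²_D = ((20−12)/6)² = 1.778
te_E = (10 + 4·11 + 18)/6 = 72/6 = 12; σ²_E = ((18−10)/6)² = 1.778
te_F = (2 + 4·4 + 12)/6 = 30/6 = 5; σ²_F = ((12−2)/6)² = 2.778
te_G = (9 + 4·13 + 17)/6 = 78/6 = 13; σ²_G = ((17−9)/6)² = 1.778

Forward pass:
ES_A = 0; EF_A = 5
ES_B = 0; EF_B = 3
ES_C = 5; EF_C = 5+8 = 13
ES_D = 5; EF_D = 5+14 = 19
ES_E = 13; EF_E = 13+12 = 25
ES_F = 19; EF_F = 19+5 = 24
ES_G = max(EF_B=3, EF_E=25, EF_F=24) = 25; EF_G = 25+13 = 38
Expected project duration μ = 38 days. Critical path: A → C → E → G.

Variances on critical path: σ²_A=2.778, σ²_C=5.444, σ²_E=1.778, σ²_G=1.778.
Largest is σ²_C = 5.444.

C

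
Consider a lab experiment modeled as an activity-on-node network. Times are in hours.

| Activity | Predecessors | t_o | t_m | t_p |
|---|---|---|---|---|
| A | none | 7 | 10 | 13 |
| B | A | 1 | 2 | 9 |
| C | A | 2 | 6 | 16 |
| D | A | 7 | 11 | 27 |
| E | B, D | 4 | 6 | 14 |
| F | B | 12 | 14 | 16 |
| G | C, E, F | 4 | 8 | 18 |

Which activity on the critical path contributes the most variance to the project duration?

D

te_A = (7 + 4·10 + 13)/6 = 60/6 = 10; σ²_A = ((13−7)/6)² = 1.000
te_B = (1 + 4·2 + 9)/6 = 18/6 = 3; σ²_B = ((9−1)/6)² = 1.778
te_C = (2 + 4·6 + 16)/6 = 42/6 = 7; σ²_C = ((16−2)/6)² = 5.444
te_D = (7 + 4·11 + 27)/6 = 78/6 = 13; σ²_D = ((27−7)/6)² = 11.111
te_E = (4 + 4·6 + 14)/6 = 42/6 = 7; σ²_E = ((14−4)/6)² = 2.778
te_F = (12 + 4·14 + 16)/6 = 84/6 = 14; σ²_F = ((16−12)/6)² = 0.444
te_G = (4 + 4·8 + 18)/6 = 54/6 = 9; σ²_G = ((18−4)/6)² = 5.444

Forward pass:
ES_A = 0; EF_A = 10
ES_B = 10; EF_B = 10+3 = 13
ES_C = 10; EF_C = 10+7 = 17
ES_D = 10; EF_D = 10+13 = 23
ES_E = max(EF_B=13, EF_D=23) = 23; EF_E = 23+7 = 30
ES_F = 13; EF_F = 13+14 = 27
ES_G = max(EF_C=17, EF_E=30, EF_F=27) = 30; EF_G = 30+9 = 39
Expected project duration μ = 39 hours. Critical path: A → D → E → G.

Variances on critical path: σ²_A=1.000, σ²_D=11.111, σ²_E=2.778, σ²_G=5.444.
Largest is σ²_D = 11.111.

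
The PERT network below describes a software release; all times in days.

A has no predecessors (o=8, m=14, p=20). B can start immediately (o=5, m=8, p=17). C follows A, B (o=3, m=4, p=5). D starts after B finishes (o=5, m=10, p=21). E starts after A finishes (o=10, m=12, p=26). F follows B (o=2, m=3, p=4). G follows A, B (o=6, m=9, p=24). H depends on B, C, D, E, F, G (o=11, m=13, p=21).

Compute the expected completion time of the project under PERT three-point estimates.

te_A = (8 + 4·14 + 20)/6 = 84/6 = 14
te_B = (5 + 4·8 + 17)/6 = 54/6 = 9
te_C = (3 + 4·4 + 5)/6 = 24/6 = 4
te_D = (5 + 4·10 + 21)/6 = 66/6 = 11
te_E = (10 + 4·12 + 26)/6 = 84/6 = 14
te_F = (2 + 4·3 + 4)/6 = 18/6 = 3
te_G = (6 + 4·9 + 24)/6 = 66/6 = 11
te_H = (11 + 4·13 + 21)/6 = 84/6 = 14

Forward pass:
ES_A = 0; EF_A = 14
ES_B = 0; EF_B = 9
ES_C = max(EF_A=14, EF_B=9) = 14; EF_C = 14+4 = 18
ES_D = 9; EF_D = 9+11 = 20
ES_E = 14; EF_E = 14+14 = 28
ES_F = 9; EF_F = 9+3 = 12
ES_G = max(EF_A=14, EF_B=9) = 14; EF_G = 14+11 = 25
ES_H = max(EF_B=9, EF_C=18, EF_D=20, EF_E=28, EF_F=12, EF_G=25) = 28; EF_H = 28+14 = 42
Expected project duration μ = 42 days. Critical path: A → E → H.

42 days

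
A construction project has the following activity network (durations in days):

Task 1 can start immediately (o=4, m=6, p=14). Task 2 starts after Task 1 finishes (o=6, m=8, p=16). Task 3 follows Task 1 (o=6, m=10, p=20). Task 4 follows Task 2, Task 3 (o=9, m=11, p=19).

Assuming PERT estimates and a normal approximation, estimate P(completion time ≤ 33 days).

te_Task 1 = (4 + 4·6 + 14)/6 = 42/6 = 7; σ²_Task 1 = ((14−4)/6)² = 2.778
te_Task 2 = (6 + 4·8 + 16)/6 = 54/6 = 9; σ²_Task 2 = ((16−6)/6)² = 2.778
te_Task 3 = (6 + 4·10 + 20)/6 = 66/6 = 11; σ²_Task 3 = ((20−6)/6)² = 5.444
te_Task 4 = (9 + 4·11 + 19)/6 = 72/6 = 12; σ²_Task 4 = ((19−9)/6)² = 2.778

Forward pass:
ES_Task 1 = 0; EF_Task 1 = 7
ES_Task 2 = 7; EF_Task 2 = 7+9 = 16
ES_Task 3 = 7; EF_Task 3 = 7+11 = 18
ES_Task 4 = max(EF_Task 2=16, EF_Task 3=18) = 18; EF_Task 4 = 18+12 = 30
Expected project duration μ = 30 days. Critical path: Task 1 → Task 3 → Task 4.

Variance along critical path = 2.778 + 5.444 + 2.778 = 11.000; σ = √11.000 = 3.317 days.
Z = (33 − 30) / 3.317 = 0.905
P(T ≤ 33) = Φ(0.905) ≈ 0.817

0.817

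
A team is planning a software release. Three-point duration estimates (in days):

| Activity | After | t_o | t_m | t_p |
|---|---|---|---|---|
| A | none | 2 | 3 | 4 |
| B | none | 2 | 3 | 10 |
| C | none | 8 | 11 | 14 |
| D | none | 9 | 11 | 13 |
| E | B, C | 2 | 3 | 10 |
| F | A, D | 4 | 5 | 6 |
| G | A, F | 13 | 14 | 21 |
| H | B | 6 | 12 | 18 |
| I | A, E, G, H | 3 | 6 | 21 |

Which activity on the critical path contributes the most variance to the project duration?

I

te_A = (2 + 4·3 + 4)/6 = 18/6 = 3; σ²_A = ((4−2)/6)² = 0.111
te_B = (2 + 4·3 + 10)/6 = 24/6 = 4; σ²_B = ((10−2)/6)² = 1.778
te_C = (8 + 4·11 + 14)/6 = 66/6 = 11; σ²_C = ((14−8)/6)² = 1.000
te_D = (9 + 4·11 + 13)/6 = 66/6 = 11; σ²_D = ((13−9)/6)² = 0.444
te_E = (2 + 4·3 + 10)/6 = 24/6 = 4; σ²_E = ((10−2)/6)² = 1.778
te_F = (4 + 4·5 + 6)/6 = 30/6 = 5; σ²_F = ((6−4)/6)² = 0.111
te_G = (13 + 4·14 + 21)/6 = 90/6 = 15; σ²_G = ((21−13)/6)² = 1.778
te_H = (6 + 4·12 + 18)/6 = 72/6 = 12; σ²_H = ((18−6)/6)² = 4.000
te_I = (3 + 4·6 + 21)/6 = 48/6 = 8; σ²_I = ((21−3)/6)² = 9.000

Forward pass:
ES_A = 0; EF_A = 3
ES_B = 0; EF_B = 4
ES_C = 0; EF_C = 11
ES_D = 0; EF_D = 11
ES_E = max(EF_B=4, EF_C=11) = 11; EF_E = 11+4 = 15
ES_F = max(EF_A=3, EF_D=11) = 11; EF_F = 11+5 = 16
ES_G = max(EF_A=3, EF_F=16) = 16; EF_G = 16+15 = 31
ES_H = 4; EF_H = 4+12 = 16
ES_I = max(EF_A=3, EF_E=15, EF_G=31, EF_H=16) = 31; EF_I = 31+8 = 39
Expected project duration μ = 39 days. Critical path: D → F → G → I.

Variances on critical path: σ²_D=0.444, σ²_F=0.111, σ²_G=1.778, σ²_I=9.000.
Largest is σ²_I = 9.000.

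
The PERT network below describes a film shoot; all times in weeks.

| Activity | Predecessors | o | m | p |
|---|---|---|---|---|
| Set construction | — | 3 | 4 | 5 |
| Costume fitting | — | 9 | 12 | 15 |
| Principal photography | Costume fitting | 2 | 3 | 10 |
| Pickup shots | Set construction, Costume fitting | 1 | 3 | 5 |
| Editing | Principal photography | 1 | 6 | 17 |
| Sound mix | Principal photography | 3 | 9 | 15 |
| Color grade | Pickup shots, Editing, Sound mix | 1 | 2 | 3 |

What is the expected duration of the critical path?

te_Set construction = (3 + 4·4 + 5)/6 = 24/6 = 4
te_Costume fitting = (9 + 4·12 + 15)/6 = 72/6 = 12
te_Principal photography = (2 + 4·3 + 10)/6 = 24/6 = 4
te_Pickup shots = (1 + 4·3 + 5)/6 = 18/6 = 3
te_Editing = (1 + 4·6 + 17)/6 = 42/6 = 7
te_Sound mix = (3 + 4·9 + 15)/6 = 54/6 = 9
te_Color grade = (1 + 4·2 + 3)/6 = 12/6 = 2

Forward pass:
ES_Set construction = 0; EF_Set construction = 4
ES_Costume fitting = 0; EF_Costume fitting = 12
ES_Principal photography = 12; EF_Principal photography = 12+4 = 16
ES_Pickup shots = max(EF_Set construction=4, EF_Costume fitting=12) = 12; EF_Pickup shots = 12+3 = 15
ES_Editing = 16; EF_Editing = 16+7 = 23
ES_Sound mix = 16; EF_Sound mix = 16+9 = 25
ES_Color grade = max(EF_Pickup shots=15, EF_Editing=23, EF_Sound mix=25) = 25; EF_Color grade = 25+2 = 27
Expected project duration μ = 27 weeks. Critical path: Costume fitting → Principal photography → Sound mix → Color grade.

27 weeks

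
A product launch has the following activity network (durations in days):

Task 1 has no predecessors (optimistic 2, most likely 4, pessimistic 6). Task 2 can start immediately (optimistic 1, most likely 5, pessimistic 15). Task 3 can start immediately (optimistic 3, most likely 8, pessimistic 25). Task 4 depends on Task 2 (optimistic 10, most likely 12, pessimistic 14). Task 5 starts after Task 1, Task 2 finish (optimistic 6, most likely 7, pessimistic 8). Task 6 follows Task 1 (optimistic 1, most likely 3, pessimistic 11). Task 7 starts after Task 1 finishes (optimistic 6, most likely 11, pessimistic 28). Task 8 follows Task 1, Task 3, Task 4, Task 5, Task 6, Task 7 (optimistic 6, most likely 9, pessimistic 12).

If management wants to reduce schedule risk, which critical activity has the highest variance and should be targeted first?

Task 2

te_Task 1 = (2 + 4·4 + 6)/6 = 24/6 = 4; σ²_Task 1 = ((6−2)/6)² = 0.444
te_Task 2 = (1 + 4·5 + 15)/6 = 36/6 = 6; σ²_Task 2 = ((15−1)/6)² = 5.444
te_Task 3 = (3 + 4·8 + 25)/6 = 60/6 = 10; σ²_Task 3 = ((25−3)/6)² = 13.444
te_Task 4 = (10 + 4·12 + 14)/6 = 72/6 = 12; σ²_Task 4 = ((14−10)/6)² = 0.444
te_Task 5 = (6 + 4·7 + 8)/6 = 42/6 = 7; σ²_Task 5 = ((8−6)/6)² = 0.111
te_Task 6 = (1 + 4·3 + 11)/6 = 24/6 = 4; σ²_Task 6 = ((11−1)/6)² = 2.778
te_Task 7 = (6 + 4·11 + 28)/6 = 78/6 = 13; σ²_Task 7 = ((28−6)/6)² = 13.444
te_Task 8 = (6 + 4·9 + 12)/6 = 54/6 = 9; σ²_Task 8 = ((12−6)/6)² = 1.000

Forward pass:
ES_Task 1 = 0; EF_Task 1 = 4
ES_Task 2 = 0; EF_Task 2 = 6
ES_Task 3 = 0; EF_Task 3 = 10
ES_Task 4 = 6; EF_Task 4 = 6+12 = 18
ES_Task 5 = max(EF_Task 1=4, EF_Task 2=6) = 6; EF_Task 5 = 6+7 = 13
ES_Task 6 = 4; EF_Task 6 = 4+4 = 8
ES_Task 7 = 4; EF_Task 7 = 4+13 = 17
ES_Task 8 = max(EF_Task 1=4, EF_Task 3=10, EF_Task 4=18, EF_Task 5=13, EF_Task 6=8, EF_Task 7=17) = 18; EF_Task 8 = 18+9 = 27
Expected project duration μ = 27 days. Critical path: Task 2 → Task 4 → Task 8.

Variances on critical path: σ²_Task 2=5.444, σ²_Task 4=0.444, σ²_Task 8=1.000.
Largest is σ²_Task 2 = 5.444.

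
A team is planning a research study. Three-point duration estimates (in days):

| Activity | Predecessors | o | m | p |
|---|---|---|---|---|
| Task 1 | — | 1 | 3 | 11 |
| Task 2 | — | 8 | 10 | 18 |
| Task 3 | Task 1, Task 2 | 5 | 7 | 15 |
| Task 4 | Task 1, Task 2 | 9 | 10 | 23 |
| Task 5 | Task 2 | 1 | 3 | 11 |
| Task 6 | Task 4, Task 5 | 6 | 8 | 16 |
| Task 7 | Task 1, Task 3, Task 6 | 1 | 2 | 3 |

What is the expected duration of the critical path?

te_Task 1 = (1 + 4·3 + 11)/6 = 24/6 = 4
te_Task 2 = (8 + 4·10 + 18)/6 = 66/6 = 11
te_Task 3 = (5 + 4·7 + 15)/6 = 48/6 = 8
te_Task 4 = (9 + 4·10 + 23)/6 = 72/6 = 12
te_Task 5 = (1 + 4·3 + 11)/6 = 24/6 = 4
te_Task 6 = (6 + 4·8 + 16)/6 = 54/6 = 9
te_Task 7 = (1 + 4·2 + 3)/6 = 12/6 = 2

Forward pass:
ES_Task 1 = 0; EF_Task 1 = 4
ES_Task 2 = 0; EF_Task 2 = 11
ES_Task 3 = max(EF_Task 1=4, EF_Task 2=11) = 11; EF_Task 3 = 11+8 = 19
ES_Task 4 = max(EF_Task 1=4, EF_Task 2=11) = 11; EF_Task 4 = 11+12 = 23
ES_Task 5 = 11; EF_Task 5 = 11+4 = 15
ES_Task 6 = max(EF_Task 4=23, EF_Task 5=15) = 23; EF_Task 6 = 23+9 = 32
ES_Task 7 = max(EF_Task 1=4, EF_Task 3=19, EF_Task 6=32) = 32; EF_Task 7 = 32+2 = 34
Expected project duration μ = 34 days. Critical path: Task 2 → Task 4 → Task 6 → Task 7.

34 days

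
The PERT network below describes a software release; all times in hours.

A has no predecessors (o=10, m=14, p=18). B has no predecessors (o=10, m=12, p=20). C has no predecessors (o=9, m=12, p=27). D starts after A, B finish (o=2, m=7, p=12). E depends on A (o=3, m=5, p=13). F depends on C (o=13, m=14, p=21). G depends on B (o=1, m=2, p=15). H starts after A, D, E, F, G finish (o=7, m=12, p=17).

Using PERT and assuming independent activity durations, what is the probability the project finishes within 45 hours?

0.861

te_A = (10 + 4·14 + 18)/6 = 84/6 = 14; σ²_A = ((18−10)/6)² = 1.778
te_B = (10 + 4·12 + 20)/6 = 78/6 = 13; σ²_B = ((20−10)/6)² = 2.778
te_C = (9 + 4·12 + 27)/6 = 84/6 = 14; σ²_C = ((27−9)/6)² = 9.000
te_D = (2 + 4·7 + 12)/6 = 42/6 = 7; σ²_D = ((12−2)/6)² = 2.778
te_E = (3 + 4·5 + 13)/6 = 36/6 = 6; σ²_E = ((13−3)/6)² = 2.778
te_F = (13 + 4·14 + 21)/6 = 90/6 = 15; σ²_F = ((21−13)/6)² = 1.778
te_G = (1 + 4·2 + 15)/6 = 24/6 = 4; σ²_G = ((15−1)/6)² = 5.444
te_H = (7 + 4·12 + 17)/6 = 72/6 = 12; σ²_H = ((17−7)/6)² = 2.778

Forward pass:
ES_A = 0; EF_A = 14
ES_B = 0; EF_B = 13
ES_C = 0; EF_C = 14
ES_D = max(EF_A=14, EF_B=13) = 14; EF_D = 14+7 = 21
ES_E = 14; EF_E = 14+6 = 20
ES_F = 14; EF_F = 14+15 = 29
ES_G = 13; EF_G = 13+4 = 17
ES_H = max(EF_A=14, EF_D=21, EF_E=20, EF_F=29, EF_G=17) = 29; EF_H = 29+12 = 41
Expected project duration μ = 41 hours. Critical path: C → F → H.

Variance along critical path = 9.000 + 1.778 + 2.778 = 13.556; σ = √13.556 = 3.682 hours.
Z = (45 − 41) / 3.682 = 1.086
P(T ≤ 45) = Φ(1.086) ≈ 0.861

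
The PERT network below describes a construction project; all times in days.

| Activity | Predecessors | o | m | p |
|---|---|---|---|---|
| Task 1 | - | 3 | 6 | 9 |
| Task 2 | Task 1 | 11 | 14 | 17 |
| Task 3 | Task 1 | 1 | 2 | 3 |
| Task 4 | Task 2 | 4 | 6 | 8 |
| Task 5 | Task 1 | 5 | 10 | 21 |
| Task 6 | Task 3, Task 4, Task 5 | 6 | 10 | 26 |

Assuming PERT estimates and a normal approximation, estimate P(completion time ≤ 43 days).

0.913

te_Task 1 = (3 + 4·6 + 9)/6 = 36/6 = 6; σ²_Task 1 = ((9−3)/6)² = 1.000
te_Task 2 = (11 + 4·14 + 17)/6 = 84/6 = 14; σ²_Task 2 = ((17−11)/6)² = 1.000
te_Task 3 = (1 + 4·2 + 3)/6 = 12/6 = 2; σ²_Task 3 = ((3−1)/6)² = 0.111
te_Task 4 = (4 + 4·6 + 8)/6 = 36/6 = 6; σ²_Task 4 = ((8−4)/6)² = 0.444
te_Task 5 = (5 + 4·10 + 21)/6 = 66/6 = 11; σ²_Task 5 = ((21−5)/6)² = 7.111
te_Task 6 = (6 + 4·10 + 26)/6 = 72/6 = 12; σ²_Task 6 = ((26−6)/6)² = 11.111

Forward pass:
ES_Task 1 = 0; EF_Task 1 = 6
ES_Task 2 = 6; EF_Task 2 = 6+14 = 20
ES_Task 3 = 6; EF_Task 3 = 6+2 = 8
ES_Task 4 = 20; EF_Task 4 = 20+6 = 26
ES_Task 5 = 6; EF_Task 5 = 6+11 = 17
ES_Task 6 = max(EF_Task 3=8, EF_Task 4=26, EF_Task 5=17) = 26; EF_Task 6 = 26+12 = 38
Expected project duration μ = 38 days. Critical path: Task 1 → Task 2 → Task 4 → Task 6.

Variance along critical path = 1.000 + 1.000 + 0.444 + 11.111 = 13.556; σ = √13.556 = 3.682 days.
Z = (43 − 38) / 3.682 = 1.358
P(T ≤ 43) = Φ(1.358) ≈ 0.913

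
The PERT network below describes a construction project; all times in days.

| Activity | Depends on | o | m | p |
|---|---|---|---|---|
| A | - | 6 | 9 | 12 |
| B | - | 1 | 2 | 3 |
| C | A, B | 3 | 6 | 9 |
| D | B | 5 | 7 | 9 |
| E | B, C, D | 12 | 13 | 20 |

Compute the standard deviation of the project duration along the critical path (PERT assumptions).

1.94 days

te_A = (6 + 4·9 + 12)/6 = 54/6 = 9; σ²_A = ((12−6)/6)² = 1.000
te_B = (1 + 4·2 + 3)/6 = 12/6 = 2; σ²_B = ((3−1)/6)² = 0.111
te_C = (3 + 4·6 + 9)/6 = 36/6 = 6; σ²_C = ((9−3)/6)² = 1.000
te_D = (5 + 4·7 + 9)/6 = 42/6 = 7; σ²_D = ((9−5)/6)² = 0.444
te_E = (12 + 4·13 + 20)/6 = 84/6 = 14; σ²_E = ((20−12)/6)² = 1.778

Forward pass:
ES_A = 0; EF_A = 9
ES_B = 0; EF_B = 2
ES_C = max(EF_A=9, EF_B=2) = 9; EF_C = 9+6 = 15
ES_D = 2; EF_D = 2+7 = 9
ES_E = max(EF_B=2, EF_C=15, EF_D=9) = 15; EF_E = 15+14 = 29
Expected project duration μ = 29 days. Critical path: A → C → E.

Variance along critical path = 1.000 + 1.000 + 1.778 = 3.778
σ = √3.778 = 1.944 days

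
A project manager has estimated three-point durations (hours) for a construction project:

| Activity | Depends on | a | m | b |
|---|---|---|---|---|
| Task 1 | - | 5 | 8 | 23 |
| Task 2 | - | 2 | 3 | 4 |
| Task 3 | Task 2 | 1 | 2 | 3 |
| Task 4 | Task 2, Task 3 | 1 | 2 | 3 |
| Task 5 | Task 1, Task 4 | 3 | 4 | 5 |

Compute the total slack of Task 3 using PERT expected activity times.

3 hours

te_Task 1 = (5 + 4·8 + 23)/6 = 60/6 = 10
te_Task 2 = (2 + 4·3 + 4)/6 = 18/6 = 3
te_Task 3 = (1 + 4·2 + 3)/6 = 12/6 = 2
te_Task 4 = (1 + 4·2 + 3)/6 = 12/6 = 2
te_Task 5 = (3 + 4·4 + 5)/6 = 24/6 = 4

Forward pass:
ES_Task 1 = 0; EF_Task 1 = 10
ES_Task 2 = 0; EF_Task 2 = 3
ES_Task 3 = 3; EF_Task 3 = 3+2 = 5
ES_Task 4 = max(EF_Task 2=3, EF_Task 3=5) = 5; EF_Task 4 = 5+2 = 7
ES_Task 5 = max(EF_Task 1=10, EF_Task 4=7) = 10; EF_Task 5 = 10+4 = 14
Expected project duration μ = 14 hours. Critical path: Task 1 → Task 5.

Backward pass:
LF_Task 5 = 14; LS_Task 5 = 14−4 = 10
LF_Task 4 = LS_Task 5 = 10; LS_Task 4 = 10−2 = 8
LF_Task 3 = LS_Task 4 = 8; LS_Task 3 = 8−2 = 6
LF_Task 2 = min(LS_Task 3=6, LS_Task 4=8) = 6; LS_Task 2 = 6−3 = 3
LF_Task 1 = LS_Task 5 = 10; LS_Task 1 = 10−10 = 0
Slack_Task 3 = LS_Task 3 − ES_Task 3 = 6 − 3 = 3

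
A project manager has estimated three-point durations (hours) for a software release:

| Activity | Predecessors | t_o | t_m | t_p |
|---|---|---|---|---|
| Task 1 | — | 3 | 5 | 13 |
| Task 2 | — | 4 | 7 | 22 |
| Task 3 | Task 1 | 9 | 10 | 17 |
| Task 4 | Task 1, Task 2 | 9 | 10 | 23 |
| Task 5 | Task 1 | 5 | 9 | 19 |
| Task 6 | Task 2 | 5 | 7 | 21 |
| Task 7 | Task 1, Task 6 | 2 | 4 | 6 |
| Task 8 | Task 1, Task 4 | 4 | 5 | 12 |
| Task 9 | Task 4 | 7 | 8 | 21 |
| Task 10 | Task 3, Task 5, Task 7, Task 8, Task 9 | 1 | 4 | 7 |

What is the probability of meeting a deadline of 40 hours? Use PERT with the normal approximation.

0.863

te_Task 1 = (3 + 4·5 + 13)/6 = 36/6 = 6; σ²_Task 1 = ((13−3)/6)² = 2.778
te_Task 2 = (4 + 4·7 + 22)/6 = 54/6 = 9; σ²_Task 2 = ((22−4)/6)² = 9.000
te_Task 3 = (9 + 4·10 + 17)/6 = 66/6 = 11; σ²_Task 3 = ((17−9)/6)² = 1.778
te_Task 4 = (9 + 4·10 + 23)/6 = 72/6 = 12; σ²_Task 4 = ((23−9)/6)² = 5.444
te_Task 5 = (5 + 4·9 + 19)/6 = 60/6 = 10; σ²_Task 5 = ((19−5)/6)² = 5.444
te_Task 6 = (5 + 4·7 + 21)/6 = 54/6 = 9; σ²_Task 6 = ((21−5)/6)² = 7.111
te_Task 7 = (2 + 4·4 + 6)/6 = 24/6 = 4; σ²_Task 7 = ((6−2)/6)² = 0.444
te_Task 8 = (4 + 4·5 + 12)/6 = 36/6 = 6; σ²_Task 8 = ((12−4)/6)² = 1.778
te_Task 9 = (7 + 4·8 + 21)/6 = 60/6 = 10; σ²_Task 9 = ((21−7)/6)² = 5.444
te_Task 10 = (1 + 4·4 + 7)/6 = 24/6 = 4; σ²_Task 10 = ((7−1)/6)² = 1.000

Forward pass:
ES_Task 1 = 0; EF_Task 1 = 6
ES_Task 2 = 0; EF_Task 2 = 9
ES_Task 3 = 6; EF_Task 3 = 6+11 = 17
ES_Task 4 = max(EF_Task 1=6, EF_Task 2=9) = 9; EF_Task 4 = 9+12 = 21
ES_Task 5 = 6; EF_Task 5 = 6+10 = 16
ES_Task 6 = 9; EF_Task 6 = 9+9 = 18
ES_Task 7 = max(EF_Task 1=6, EF_Task 6=18) = 18; EF_Task 7 = 18+4 = 22
ES_Task 8 = max(EF_Task 1=6, EF_Task 4=21) = 21; EF_Task 8 = 21+6 = 27
ES_Task 9 = 21; EF_Task 9 = 21+10 = 31
ES_Task 10 = max(EF_Task 3=17, EF_Task 5=16, EF_Task 7=22, EF_Task 8=27, EF_Task 9=31) = 31; EF_Task 10 = 31+4 = 35
Expected project duration μ = 35 hours. Critical path: Task 2 → Task 4 → Task 9 → Task 10.

Variance along critical path = 9.000 + 5.444 + 5.444 + 1.000 = 20.889; σ = √20.889 = 4.570 hours.
Z = (40 − 35) / 4.570 = 1.094
P(T ≤ 40) = Φ(1.094) ≈ 0.863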